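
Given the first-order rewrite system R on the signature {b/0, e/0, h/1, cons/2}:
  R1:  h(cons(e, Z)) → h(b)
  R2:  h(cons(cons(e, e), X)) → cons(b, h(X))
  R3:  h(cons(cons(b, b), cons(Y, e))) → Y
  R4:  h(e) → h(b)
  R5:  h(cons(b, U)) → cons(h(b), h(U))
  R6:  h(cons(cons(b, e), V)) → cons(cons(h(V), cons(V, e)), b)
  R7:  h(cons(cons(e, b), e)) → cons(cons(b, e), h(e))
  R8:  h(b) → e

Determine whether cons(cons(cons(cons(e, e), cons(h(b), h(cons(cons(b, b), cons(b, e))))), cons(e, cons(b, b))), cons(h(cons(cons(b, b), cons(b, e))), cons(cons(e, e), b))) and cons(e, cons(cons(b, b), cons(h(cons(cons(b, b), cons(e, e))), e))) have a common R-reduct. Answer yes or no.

no — NF(t₁) = cons(cons(cons(cons(e, e), cons(e, b)), cons(e, cons(b, b))), cons(b, cons(cons(e, e), b))), NF(t₂) = cons(e, cons(cons(b, b), cons(e, e)))

Reduce t₁ = cons(cons(cons(cons(e, e), cons(h(b), h(cons(cons(b, b), cons(b, e))))), cons(e, cons(b, b))), cons(h(cons(cons(b, b), cons(b, e))), cons(cons(e, e), b))):
1. cons(cons(cons(cons(e, e), cons(h(b), h(cons(cons(b, b), cons(b, e))))), cons(e, cons(b, b))), cons(h(cons(cons(b, b), cons(b, e))), cons(cons(e, e), b)))  →  cons(cons(cons(cons(e, e), cons(e, h(cons(cons(b, b), cons(b, e))))), cons(e, cons(b, b))), cons(h(cons(cons(b, b), cons(b, e))), cons(cons(e, e), b)))   [R8 at 1.1.2.1]
2. cons(cons(cons(cons(e, e), cons(e, h(cons(cons(b, b), cons(b, e))))), cons(e, cons(b, b))), cons(h(cons(cons(b, b), cons(b, e))), cons(cons(e, e), b)))  →  cons(cons(cons(cons(e, e), cons(e, b)), cons(e, cons(b, b))), cons(h(cons(cons(b, b), cons(b, e))), cons(cons(e, e), b)))   [R3 at 1.1.2.2]
3. cons(cons(cons(cons(e, e), cons(e, b)), cons(e, cons(b, b))), cons(h(cons(cons(b, b), cons(b, e))), cons(cons(e, e), b)))  →  cons(cons(cons(cons(e, e), cons(e, b)), cons(e, cons(b, b))), cons(b, cons(cons(e, e), b)))   [R3 at 2.1]

Reduce t₂ = cons(e, cons(cons(b, b), cons(h(cons(cons(b, b), cons(e, e))), e))):
1. cons(e, cons(cons(b, b), cons(h(cons(cons(b, b), cons(e, e))), e)))  →  cons(e, cons(cons(b, b), cons(e, e)))   [R3 at 2.2.1]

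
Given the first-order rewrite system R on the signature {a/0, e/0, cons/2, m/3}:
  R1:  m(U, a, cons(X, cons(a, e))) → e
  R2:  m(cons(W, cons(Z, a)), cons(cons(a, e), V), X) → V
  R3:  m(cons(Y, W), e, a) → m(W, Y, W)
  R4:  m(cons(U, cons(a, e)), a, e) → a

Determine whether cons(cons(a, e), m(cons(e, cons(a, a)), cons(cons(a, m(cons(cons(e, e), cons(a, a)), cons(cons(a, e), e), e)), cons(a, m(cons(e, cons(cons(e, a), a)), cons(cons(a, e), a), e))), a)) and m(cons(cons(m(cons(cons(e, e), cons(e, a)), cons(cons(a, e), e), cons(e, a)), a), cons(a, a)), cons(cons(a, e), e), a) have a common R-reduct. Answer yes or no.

no — NF(t₁) = cons(cons(a, e), cons(a, a)), NF(t₂) = e

Reduce t₁ = cons(cons(a, e), m(cons(e, cons(a, a)), cons(cons(a, m(cons(cons(e, e), cons(a, a)), cons(cons(a, e), e), e)), cons(a, m(cons(e, cons(cons(e, a), a)), cons(cons(a, e), a), e))), a)):
1. cons(cons(a, e), m(cons(e, cons(a, a)), cons(cons(a, m(cons(cons(e, e), cons(a, a)), cons(cons(a, e), e), e)), cons(a, m(cons(e, cons(cons(e, a), a)), cons(cons(a, e), a), e))), a))  →  cons(cons(a, e), m(cons(e, cons(a, a)), cons(cons(a, e), cons(a, m(cons(e, cons(cons(e, a), a)), cons(cons(a, e), a), e))), a))   [R2 at 2.2.1.2]
2. cons(cons(a, e), m(cons(e, cons(a, a)), cons(cons(a, e), cons(a, m(cons(e, cons(cons(e, a), a)), cons(cons(a, e), a), e))), a))  →  cons(cons(a, e), cons(a, m(cons(e, cons(cons(e, a), a)), cons(cons(a, e), a), e)))   [R2 at 2]
3. cons(cons(a, e), cons(a, m(cons(e, cons(cons(e, a), a)), cons(cons(a, e), a), e)))  →  cons(cons(a, e), cons(a, a))   [R2 at 2.2]

Reduce t₂ = m(cons(cons(m(cons(cons(e, e), cons(e, a)), cons(cons(a, e), e), cons(e, a)), a), cons(a, a)), cons(cons(a, e), e), a):
1. m(cons(cons(m(cons(cons(e, e), cons(e, a)), cons(cons(a, e), e), cons(e, a)), a), cons(a, a)), cons(cons(a, e), e), a)  →  e   [R2 at ε]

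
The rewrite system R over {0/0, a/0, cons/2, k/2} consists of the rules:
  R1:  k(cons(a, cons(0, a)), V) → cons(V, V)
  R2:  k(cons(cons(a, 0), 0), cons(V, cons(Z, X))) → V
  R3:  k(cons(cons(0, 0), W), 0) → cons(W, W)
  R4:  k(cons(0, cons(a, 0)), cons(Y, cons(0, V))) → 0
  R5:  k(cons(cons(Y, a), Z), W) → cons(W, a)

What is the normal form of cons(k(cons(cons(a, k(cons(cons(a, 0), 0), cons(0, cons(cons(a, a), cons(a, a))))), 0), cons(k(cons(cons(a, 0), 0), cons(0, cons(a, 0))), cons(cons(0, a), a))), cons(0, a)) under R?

cons(0, cons(0, a))

1. cons(k(cons(cons(a, k(cons(cons(a, 0), 0), cons(0, cons(cons(a, a), cons(a, a))))), 0), cons(k(cons(cons(a, 0), 0), cons(0, cons(a, 0))), cons(cons(0, a), a))), cons(0, a))  →  cons(k(cons(cons(a, 0), 0), cons(k(cons(cons(a, 0), 0), cons(0, cons(a, 0))), cons(cons(0, a), a))), cons(0, a))   [R2 at 1.1.1.2]
2. cons(k(cons(cons(a, 0), 0), cons(k(cons(cons(a, 0), 0), cons(0, cons(a, 0))), cons(cons(0, a), a))), cons(0, a))  →  cons(k(cons(cons(a, 0), 0), cons(0, cons(a, 0))), cons(0, a))   [R2 at 1]
3. cons(k(cons(cons(a, 0), 0), cons(0, cons(a, 0))), cons(0, a))  →  cons(0, cons(0, a))   [R2 at 1]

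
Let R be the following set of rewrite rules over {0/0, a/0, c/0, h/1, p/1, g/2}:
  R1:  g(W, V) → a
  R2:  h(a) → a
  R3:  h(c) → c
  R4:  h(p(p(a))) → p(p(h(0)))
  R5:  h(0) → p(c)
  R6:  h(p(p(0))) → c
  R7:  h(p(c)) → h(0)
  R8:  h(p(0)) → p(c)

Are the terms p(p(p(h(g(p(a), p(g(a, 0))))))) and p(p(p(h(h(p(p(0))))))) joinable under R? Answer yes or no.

Reduce t₁ = p(p(p(h(g(p(a), p(g(a, 0))))))):
1. p(p(p(h(g(p(a), p(g(a, 0)))))))  →  p(p(p(h(a))))   [R1 at 1.1.1.1]
2. p(p(p(h(a))))  →  p(p(p(a)))   [R2 at 1.1.1]

Reduce t₂ = p(p(p(h(h(p(p(0))))))):
1. p(p(p(h(h(p(p(0)))))))  →  p(p(p(h(c))))   [R6 at 1.1.1.1]
2. p(p(p(h(c))))  →  p(p(p(c)))   [R3 at 1.1.1]

no — NF(t₁) = p(p(p(a))), NF(t₂) = p(p(p(c)))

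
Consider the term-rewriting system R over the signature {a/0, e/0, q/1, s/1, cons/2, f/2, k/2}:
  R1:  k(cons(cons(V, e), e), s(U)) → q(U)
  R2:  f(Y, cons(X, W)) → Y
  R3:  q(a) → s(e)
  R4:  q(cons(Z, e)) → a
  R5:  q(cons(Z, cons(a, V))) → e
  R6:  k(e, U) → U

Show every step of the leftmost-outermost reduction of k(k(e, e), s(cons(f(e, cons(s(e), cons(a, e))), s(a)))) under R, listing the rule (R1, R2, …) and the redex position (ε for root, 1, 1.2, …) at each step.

1. k(k(e, e), s(cons(f(e, cons(s(e), cons(a, e))), s(a))))  →  k(e, s(cons(f(e, cons(s(e), cons(a, e))), s(a))))   [R6 at 1]
2. k(e, s(cons(f(e, cons(s(e), cons(a, e))), s(a))))  →  s(cons(f(e, cons(s(e), cons(a, e))), s(a)))   [R6 at ε]
3. s(cons(f(e, cons(s(e), cons(a, e))), s(a)))  →  s(cons(e, s(a)))   [R2 at 1.1]

s(cons(e, s(a)))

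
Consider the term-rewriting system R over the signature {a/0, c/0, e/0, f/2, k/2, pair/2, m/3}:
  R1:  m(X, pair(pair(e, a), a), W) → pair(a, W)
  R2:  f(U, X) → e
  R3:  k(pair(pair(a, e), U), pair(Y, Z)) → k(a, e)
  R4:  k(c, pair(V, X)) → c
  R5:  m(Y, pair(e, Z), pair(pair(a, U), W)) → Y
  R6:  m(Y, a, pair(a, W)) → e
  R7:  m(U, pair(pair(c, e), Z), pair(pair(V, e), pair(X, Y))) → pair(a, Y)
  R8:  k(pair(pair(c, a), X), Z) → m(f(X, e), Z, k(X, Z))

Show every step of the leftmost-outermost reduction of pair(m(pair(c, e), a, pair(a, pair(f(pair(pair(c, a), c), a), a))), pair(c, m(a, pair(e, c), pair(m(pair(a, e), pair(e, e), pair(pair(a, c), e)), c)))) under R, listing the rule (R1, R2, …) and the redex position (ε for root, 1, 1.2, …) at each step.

pair(e, pair(c, a))

1. pair(m(pair(c, e), a, pair(a, pair(f(pair(pair(c, a), c), a), a))), pair(c, m(a, pair(e, c), pair(m(pair(a, e), pair(e, e), pair(pair(a, c), e)), c))))  →  pair(e, pair(c, m(a, pair(e, c), pair(m(pair(a, e), pair(e, e), pair(pair(a, c), e)), c))))   [R6 at 1]
2. pair(e, pair(c, m(a, pair(e, c), pair(m(pair(a, e), pair(e, e), pair(pair(a, c), e)), c))))  →  pair(e, pair(c, m(a, pair(e, c), pair(pair(a, e), c))))   [R5 at 2.2.3.1]
3. pair(e, pair(c, m(a, pair(e, c), pair(pair(a, e), c))))  →  pair(e, pair(c, a))   [R5 at 2.2]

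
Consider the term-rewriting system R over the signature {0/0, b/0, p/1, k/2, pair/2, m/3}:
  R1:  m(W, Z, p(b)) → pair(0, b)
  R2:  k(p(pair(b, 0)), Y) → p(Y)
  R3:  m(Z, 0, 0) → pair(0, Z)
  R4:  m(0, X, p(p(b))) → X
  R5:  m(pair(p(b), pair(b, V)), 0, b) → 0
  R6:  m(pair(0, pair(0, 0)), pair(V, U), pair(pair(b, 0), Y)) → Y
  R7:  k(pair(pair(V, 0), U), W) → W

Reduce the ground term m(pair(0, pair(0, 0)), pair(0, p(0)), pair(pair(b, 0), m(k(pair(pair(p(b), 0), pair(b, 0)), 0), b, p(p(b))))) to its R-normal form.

b

1. m(pair(0, pair(0, 0)), pair(0, p(0)), pair(pair(b, 0), m(k(pair(pair(p(b), 0), pair(b, 0)), 0), b, p(p(b)))))  →  m(k(pair(pair(p(b), 0), pair(b, 0)), 0), b, p(p(b)))   [R6 at ε]
2. m(k(pair(pair(p(b), 0), pair(b, 0)), 0), b, p(p(b)))  →  m(0, b, p(p(b)))   [R7 at 1]
3. m(0, b, p(p(b)))  →  b   [R4 at ε]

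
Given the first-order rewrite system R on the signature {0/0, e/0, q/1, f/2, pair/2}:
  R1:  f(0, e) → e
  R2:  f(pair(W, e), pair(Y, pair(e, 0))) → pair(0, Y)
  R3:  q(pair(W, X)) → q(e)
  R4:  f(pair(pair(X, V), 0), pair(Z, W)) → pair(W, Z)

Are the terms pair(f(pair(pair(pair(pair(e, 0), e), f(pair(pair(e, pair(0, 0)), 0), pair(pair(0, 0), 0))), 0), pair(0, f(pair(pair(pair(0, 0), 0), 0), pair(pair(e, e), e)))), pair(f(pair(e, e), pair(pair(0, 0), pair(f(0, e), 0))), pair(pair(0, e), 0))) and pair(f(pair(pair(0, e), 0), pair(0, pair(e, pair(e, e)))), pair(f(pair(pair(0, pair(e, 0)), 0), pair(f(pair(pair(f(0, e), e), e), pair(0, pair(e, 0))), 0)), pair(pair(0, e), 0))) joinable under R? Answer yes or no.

Reduce t₁ = pair(f(pair(pair(pair(pair(e, 0), e), f(pair(pair(e, pair(0, 0)), 0), pair(pair(0, 0), 0))), 0), pair(0, f(pair(pair(pair(0, 0), 0), 0), pair(pair(e, e), e)))), pair(f(pair(e, e), pair(pair(0, 0), pair(f(0, e), 0))), pair(pair(0, e), 0))):
1. pair(f(pair(pair(pair(pair(e, 0), e), f(pair(pair(e, pair(0, 0)), 0), pair(pair(0, 0), 0))), 0), pair(0, f(pair(pair(pair(0, 0), 0), 0), pair(pair(e, e), e)))), pair(f(pair(e, e), pair(pair(0, 0), pair(f(0, e), 0))), pair(pair(0, e), 0)))  →  pair(pair(f(pair(pair(pair(0, 0), 0), 0), pair(pair(e, e), e)), 0), pair(f(pair(e, e), pair(pair(0, 0), pair(f(0, e), 0))), pair(pair(0, e), 0)))   [R4 at 1]
2. pair(pair(f(pair(pair(pair(0, 0), 0), 0), pair(pair(e, e), e)), 0), pair(f(pair(e, e), pair(pair(0, 0), pair(f(0, e), 0))), pair(pair(0, e), 0)))  →  pair(pair(pair(e, pair(e, e)), 0), pair(f(pair(e, e), pair(pair(0, 0), pair(f(0, e), 0))), pair(pair(0, e), 0)))   [R4 at 1.1]
3. pair(pair(pair(e, pair(e, e)), 0), pair(f(pair(e, e), pair(pair(0, 0), pair(f(0, e), 0))), pair(pair(0, e), 0)))  →  pair(pair(pair(e, pair(e, e)), 0), pair(f(pair(e, e), pair(pair(0, 0), pair(e, 0))), pair(pair(0, e), 0)))   [R1 at 2.1.2.2.1]
4. pair(pair(pair(e, pair(e, e)), 0), pair(f(pair(e, e), pair(pair(0, 0), pair(e, 0))), pair(pair(0, e), 0)))  →  pair(pair(pair(e, pair(e, e)), 0), pair(pair(0, pair(0, 0)), pair(pair(0, e), 0)))   [R2 at 2.1]

Reduce t₂ = pair(f(pair(pair(0, e), 0), pair(0, pair(e, pair(e, e)))), pair(f(pair(pair(0, pair(e, 0)), 0), pair(f(pair(pair(f(0, e), e), e), pair(0, pair(e, 0))), 0)), pair(pair(0, e), 0))):
1. pair(f(pair(pair(0, e), 0), pair(0, pair(e, pair(e, e)))), pair(f(pair(pair(0, pair(e, 0)), 0), pair(f(pair(pair(f(0, e), e), e), pair(0, pair(e, 0))), 0)), pair(pair(0, e), 0)))  →  pair(pair(pair(e, pair(e, e)), 0), pair(f(pair(pair(0, pair(e, 0)), 0), pair(f(pair(pair(f(0, e), e), e), pair(0, pair(e, 0))), 0)), pair(pair(0, e), 0)))   [R4 at 1]
2. pair(pair(pair(e, pair(e, e)), 0), pair(f(pair(pair(0, pair(e, 0)), 0), pair(f(pair(pair(f(0, e), e), e), pair(0, pair(e, 0))), 0)), pair(pair(0, e), 0)))  →  pair(pair(pair(e, pair(e, e)), 0), pair(pair(0, f(pair(pair(f(0, e), e), e), pair(0, pair(e, 0)))), pair(pair(0, e), 0)))   [R4 at 2.1]
3. pair(pair(pair(e, pair(e, e)), 0), pair(pair(0, f(pair(pair(f(0, e), e), e), pair(0, pair(e, 0)))), pair(pair(0, e), 0)))  →  pair(pair(pair(e, pair(e, e)), 0), pair(pair(0, pair(0, 0)), pair(pair(0, e), 0)))   [R2 at 2.1.2]

yes — NF(t₁) = pair(pair(pair(e, pair(e, e)), 0), pair(pair(0, pair(0, 0)), pair(pair(0, e), 0))), NF(t₂) = pair(pair(pair(e, pair(e, e)), 0), pair(pair(0, pair(0, 0)), pair(pair(0, e), 0)))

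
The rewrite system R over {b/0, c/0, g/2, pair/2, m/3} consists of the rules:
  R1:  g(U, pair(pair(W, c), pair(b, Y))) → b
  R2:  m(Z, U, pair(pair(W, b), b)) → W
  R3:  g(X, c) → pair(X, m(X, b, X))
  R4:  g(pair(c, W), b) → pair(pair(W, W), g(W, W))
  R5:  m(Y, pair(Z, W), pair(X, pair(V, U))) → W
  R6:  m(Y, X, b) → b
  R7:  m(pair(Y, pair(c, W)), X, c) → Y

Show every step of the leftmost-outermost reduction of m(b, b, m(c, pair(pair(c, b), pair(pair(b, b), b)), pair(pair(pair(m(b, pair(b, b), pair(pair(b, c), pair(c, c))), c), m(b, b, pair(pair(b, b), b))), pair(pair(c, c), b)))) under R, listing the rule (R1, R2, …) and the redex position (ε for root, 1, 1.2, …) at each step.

b

1. m(b, b, m(c, pair(pair(c, b), pair(pair(b, b), b)), pair(pair(pair(m(b, pair(b, b), pair(pair(b, c), pair(c, c))), c), m(b, b, pair(pair(b, b), b))), pair(pair(c, c), b))))  →  m(b, b, pair(pair(b, b), b))   [R5 at 3]
2. m(b, b, pair(pair(b, b), b))  →  b   [R2 at ε]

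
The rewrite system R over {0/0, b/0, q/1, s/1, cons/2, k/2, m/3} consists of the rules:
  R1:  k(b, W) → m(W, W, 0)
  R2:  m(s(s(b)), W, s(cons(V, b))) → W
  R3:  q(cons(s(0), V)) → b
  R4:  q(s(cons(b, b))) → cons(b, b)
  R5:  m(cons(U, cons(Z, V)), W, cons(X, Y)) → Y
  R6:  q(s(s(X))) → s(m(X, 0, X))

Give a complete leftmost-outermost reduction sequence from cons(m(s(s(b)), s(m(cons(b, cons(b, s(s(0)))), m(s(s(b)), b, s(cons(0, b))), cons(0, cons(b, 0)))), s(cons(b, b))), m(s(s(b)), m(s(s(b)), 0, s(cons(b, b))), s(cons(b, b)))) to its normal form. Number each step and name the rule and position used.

1. cons(m(s(s(b)), s(m(cons(b, cons(b, s(s(0)))), m(s(s(b)), b, s(cons(0, b))), cons(0, cons(b, 0)))), s(cons(b, b))), m(s(s(b)), m(s(s(b)), 0, s(cons(b, b))), s(cons(b, b))))  →  cons(s(m(cons(b, cons(b, s(s(0)))), m(s(s(b)), b, s(cons(0, b))), cons(0, cons(b, 0)))), m(s(s(b)), m(s(s(b)), 0, s(cons(b, b))), s(cons(b, b))))   [R2 at 1]
2. cons(s(m(cons(b, cons(b, s(s(0)))), m(s(s(b)), b, s(cons(0, b))), cons(0, cons(b, 0)))), m(s(s(b)), m(s(s(b)), 0, s(cons(b, b))), s(cons(b, b))))  →  cons(s(cons(b, 0)), m(s(s(b)), m(s(s(b)), 0, s(cons(b, b))), s(cons(b, b))))   [R5 at 1.1]
3. cons(s(cons(b, 0)), m(s(s(b)), m(s(s(b)), 0, s(cons(b, b))), s(cons(b, b))))  →  cons(s(cons(b, 0)), m(s(s(b)), 0, s(cons(b, b))))   [R2 at 2]
4. cons(s(cons(b, 0)), m(s(s(b)), 0, s(cons(b, b))))  →  cons(s(cons(b, 0)), 0)   [R2 at 2]

cons(s(cons(b, 0)), 0)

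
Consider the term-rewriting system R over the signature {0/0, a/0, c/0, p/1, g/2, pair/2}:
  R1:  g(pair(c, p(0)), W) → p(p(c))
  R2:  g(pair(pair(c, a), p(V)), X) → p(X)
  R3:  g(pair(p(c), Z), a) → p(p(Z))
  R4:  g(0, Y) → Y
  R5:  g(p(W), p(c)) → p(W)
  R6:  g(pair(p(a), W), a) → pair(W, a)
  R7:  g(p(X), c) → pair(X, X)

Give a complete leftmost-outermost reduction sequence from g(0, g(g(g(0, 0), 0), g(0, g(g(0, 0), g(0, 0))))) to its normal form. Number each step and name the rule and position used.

1. g(0, g(g(g(0, 0), 0), g(0, g(g(0, 0), g(0, 0)))))  →  g(g(g(0, 0), 0), g(0, g(g(0, 0), g(0, 0))))   [R4 at ε]
2. g(g(g(0, 0), 0), g(0, g(g(0, 0), g(0, 0))))  →  g(g(0, 0), g(0, g(g(0, 0), g(0, 0))))   [R4 at 1.1]
3. g(g(0, 0), g(0, g(g(0, 0), g(0, 0))))  →  g(0, g(0, g(g(0, 0), g(0, 0))))   [R4 at 1]
4. g(0, g(0, g(g(0, 0), g(0, 0))))  →  g(0, g(g(0, 0), g(0, 0)))   [R4 at ε]
5. g(0, g(g(0, 0), g(0, 0)))  →  g(g(0, 0), g(0, 0))   [R4 at ε]
6. g(g(0, 0), g(0, 0))  →  g(0, g(0, 0))   [R4 at 1]
7. g(0, g(0, 0))  →  g(0, 0)   [R4 at ε]
8. g(0, 0)  →  0   [R4 at ε]

0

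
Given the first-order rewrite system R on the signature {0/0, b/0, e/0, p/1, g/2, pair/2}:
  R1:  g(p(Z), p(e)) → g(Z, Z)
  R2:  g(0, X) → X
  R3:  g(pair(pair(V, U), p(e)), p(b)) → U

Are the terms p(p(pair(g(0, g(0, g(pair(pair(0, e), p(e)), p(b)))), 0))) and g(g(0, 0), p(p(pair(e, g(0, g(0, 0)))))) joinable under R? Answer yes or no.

Reduce t₁ = p(p(pair(g(0, g(0, g(pair(pair(0, e), p(e)), p(b)))), 0))):
1. p(p(pair(g(0, g(0, g(pair(pair(0, e), p(e)), p(b)))), 0)))  →  p(p(pair(g(0, g(pair(pair(0, e), p(e)), p(b))), 0)))   [R2 at 1.1.1]
2. p(p(pair(g(0, g(pair(pair(0, e), p(e)), p(b))), 0)))  →  p(p(pair(g(pair(pair(0, e), p(e)), p(b)), 0)))   [R2 at 1.1.1]
3. p(p(pair(g(pair(pair(0, e), p(e)), p(b)), 0)))  →  p(p(pair(e, 0)))   [R3 at 1.1.1]

Reduce t₂ = g(g(0, 0), p(p(pair(e, g(0, g(0, 0)))))):
1. g(g(0, 0), p(p(pair(e, g(0, g(0, 0))))))  →  g(0, p(p(pair(e, g(0, g(0, 0))))))   [R2 at 1]
2. g(0, p(p(pair(e, g(0, g(0, 0))))))  →  p(p(pair(e, g(0, g(0, 0)))))   [R2 at ε]
3. p(p(pair(e, g(0, g(0, 0)))))  →  p(p(pair(e, g(0, 0))))   [R2 at 1.1.2]
4. p(p(pair(e, g(0, 0))))  →  p(p(pair(e, 0)))   [R2 at 1.1.2]

yes — NF(t₁) = p(p(pair(e, 0))), NF(t₂) = p(p(pair(e, 0)))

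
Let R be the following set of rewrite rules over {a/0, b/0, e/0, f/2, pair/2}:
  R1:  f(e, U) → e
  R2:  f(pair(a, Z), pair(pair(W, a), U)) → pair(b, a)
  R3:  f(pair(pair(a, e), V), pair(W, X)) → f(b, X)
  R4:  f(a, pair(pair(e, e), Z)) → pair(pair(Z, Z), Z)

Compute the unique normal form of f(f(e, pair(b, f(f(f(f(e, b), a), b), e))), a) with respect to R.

1. f(f(e, pair(b, f(f(f(f(e, b), a), b), e))), a)  →  f(e, a)   [R1 at 1]
2. f(e, a)  →  e   [R1 at ε]

e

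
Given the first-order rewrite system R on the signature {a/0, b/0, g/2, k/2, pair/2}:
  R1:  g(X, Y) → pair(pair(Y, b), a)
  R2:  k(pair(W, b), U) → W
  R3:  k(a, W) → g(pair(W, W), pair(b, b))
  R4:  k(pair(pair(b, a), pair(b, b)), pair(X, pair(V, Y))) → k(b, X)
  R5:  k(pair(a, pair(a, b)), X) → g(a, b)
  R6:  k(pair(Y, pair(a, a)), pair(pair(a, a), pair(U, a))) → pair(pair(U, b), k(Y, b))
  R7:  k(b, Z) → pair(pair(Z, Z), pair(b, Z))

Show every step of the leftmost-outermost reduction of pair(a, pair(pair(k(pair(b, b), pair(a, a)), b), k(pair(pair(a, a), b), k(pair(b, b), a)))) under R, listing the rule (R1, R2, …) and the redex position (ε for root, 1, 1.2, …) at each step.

pair(a, pair(pair(b, b), pair(a, a)))

1. pair(a, pair(pair(k(pair(b, b), pair(a, a)), b), k(pair(pair(a, a), b), k(pair(b, b), a))))  →  pair(a, pair(pair(b, b), k(pair(pair(a, a), b), k(pair(b, b), a))))   [R2 at 2.1.1]
2. pair(a, pair(pair(b, b), k(pair(pair(a, a), b), k(pair(b, b), a))))  →  pair(a, pair(pair(b, b), pair(a, a)))   [R2 at 2.2]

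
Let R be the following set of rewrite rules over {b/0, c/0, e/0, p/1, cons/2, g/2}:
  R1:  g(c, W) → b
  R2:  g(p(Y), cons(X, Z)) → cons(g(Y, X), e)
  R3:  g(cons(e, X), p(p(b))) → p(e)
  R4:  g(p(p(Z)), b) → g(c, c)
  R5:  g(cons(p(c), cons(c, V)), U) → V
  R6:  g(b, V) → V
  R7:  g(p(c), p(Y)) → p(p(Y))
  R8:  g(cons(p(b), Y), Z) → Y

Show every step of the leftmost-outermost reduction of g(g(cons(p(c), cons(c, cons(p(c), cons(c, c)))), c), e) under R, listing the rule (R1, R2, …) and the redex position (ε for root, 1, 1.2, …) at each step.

c

1. g(g(cons(p(c), cons(c, cons(p(c), cons(c, c)))), c), e)  →  g(cons(p(c), cons(c, c)), e)   [R5 at 1]
2. g(cons(p(c), cons(c, c)), e)  →  c   [R5 at ε]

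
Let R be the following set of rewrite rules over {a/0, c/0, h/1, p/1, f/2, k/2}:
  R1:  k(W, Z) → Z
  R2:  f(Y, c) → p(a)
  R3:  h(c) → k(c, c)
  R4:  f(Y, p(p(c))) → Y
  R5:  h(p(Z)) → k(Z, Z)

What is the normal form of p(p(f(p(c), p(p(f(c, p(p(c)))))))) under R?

p(p(p(c)))

1. p(p(f(p(c), p(p(f(c, p(p(c))))))))  →  p(p(f(p(c), p(p(c)))))   [R4 at 1.1.2.1.1]
2. p(p(f(p(c), p(p(c)))))  →  p(p(p(c)))   [R4 at 1.1]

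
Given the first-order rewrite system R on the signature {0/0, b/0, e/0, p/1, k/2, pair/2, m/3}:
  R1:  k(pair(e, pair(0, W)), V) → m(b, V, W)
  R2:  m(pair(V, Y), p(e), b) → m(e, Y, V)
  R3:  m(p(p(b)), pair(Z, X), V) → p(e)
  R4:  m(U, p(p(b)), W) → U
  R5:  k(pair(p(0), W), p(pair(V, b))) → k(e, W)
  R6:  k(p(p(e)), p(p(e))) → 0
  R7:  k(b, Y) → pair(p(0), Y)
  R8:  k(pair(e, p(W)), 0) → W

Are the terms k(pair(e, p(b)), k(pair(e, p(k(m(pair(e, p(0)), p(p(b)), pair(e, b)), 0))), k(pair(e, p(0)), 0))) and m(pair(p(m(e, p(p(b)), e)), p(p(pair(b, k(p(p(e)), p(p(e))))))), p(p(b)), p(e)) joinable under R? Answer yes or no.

no — NF(t₁) = b, NF(t₂) = pair(p(e), p(p(pair(b, 0))))

Reduce t₁ = k(pair(e, p(b)), k(pair(e, p(k(m(pair(e, p(0)), p(p(b)), pair(e, b)), 0))), k(pair(e, p(0)), 0))):
1. k(pair(e, p(b)), k(pair(e, p(k(m(pair(e, p(0)), p(p(b)), pair(e, b)), 0))), k(pair(e, p(0)), 0)))  →  k(pair(e, p(b)), k(pair(e, p(k(pair(e, p(0)), 0))), k(pair(e, p(0)), 0)))   [R4 at 2.1.2.1.1]
2. k(pair(e, p(b)), k(pair(e, p(k(pair(e, p(0)), 0))), k(pair(e, p(0)), 0)))  →  k(pair(e, p(b)), k(pair(e, p(0)), k(pair(e, p(0)), 0)))   [R8 at 2.1.2.1]
3. k(pair(e, p(b)), k(pair(e, p(0)), k(pair(e, p(0)), 0)))  →  k(pair(e, p(b)), k(pair(e, p(0)), 0))   [R8 at 2.2]
4. k(pair(e, p(b)), k(pair(e, p(0)), 0))  →  k(pair(e, p(b)), 0)   [R8 at 2]
5. k(pair(e, p(b)), 0)  →  b   [R8 at ε]

Reduce t₂ = m(pair(p(m(e, p(p(b)), e)), p(p(pair(b, k(p(p(e)), p(p(e))))))), p(p(b)), p(e)):
1. m(pair(p(m(e, p(p(b)), e)), p(p(pair(b, k(p(p(e)), p(p(e))))))), p(p(b)), p(e))  →  pair(p(m(e, p(p(b)), e)), p(p(pair(b, k(p(p(e)), p(p(e)))))))   [R4 at ε]
2. pair(p(m(e, p(p(b)), e)), p(p(pair(b, k(p(p(e)), p(p(e)))))))  →  pair(p(e), p(p(pair(b, k(p(p(e)), p(p(e)))))))   [R4 at 1.1]
3. pair(p(e), p(p(pair(b, k(p(p(e)), p(p(e)))))))  →  pair(p(e), p(p(pair(b, 0))))   [R6 at 2.1.1.2]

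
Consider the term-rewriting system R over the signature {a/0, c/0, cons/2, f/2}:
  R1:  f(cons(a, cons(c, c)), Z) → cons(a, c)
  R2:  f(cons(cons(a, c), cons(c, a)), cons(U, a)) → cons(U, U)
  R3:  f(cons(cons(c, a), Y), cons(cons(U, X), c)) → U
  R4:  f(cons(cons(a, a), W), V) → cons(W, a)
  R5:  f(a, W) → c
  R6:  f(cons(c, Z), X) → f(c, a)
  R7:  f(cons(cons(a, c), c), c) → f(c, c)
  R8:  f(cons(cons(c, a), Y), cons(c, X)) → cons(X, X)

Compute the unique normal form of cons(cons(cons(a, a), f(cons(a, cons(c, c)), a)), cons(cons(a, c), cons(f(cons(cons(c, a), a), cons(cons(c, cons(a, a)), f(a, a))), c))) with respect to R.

cons(cons(cons(a, a), cons(a, c)), cons(cons(a, c), cons(c, c)))

1. cons(cons(cons(a, a), f(cons(a, cons(c, c)), a)), cons(cons(a, c), cons(f(cons(cons(c, a), a), cons(cons(c, cons(a, a)), f(a, a))), c)))  →  cons(cons(cons(a, a), cons(a, c)), cons(cons(a, c), cons(f(cons(cons(c, a), a), cons(cons(c, cons(a, a)), f(a, a))), c)))   [R1 at 1.2]
2. cons(cons(cons(a, a), cons(a, c)), cons(cons(a, c), cons(f(cons(cons(c, a), a), cons(cons(c, cons(a, a)), f(a, a))), c)))  →  cons(cons(cons(a, a), cons(a, c)), cons(cons(a, c), cons(f(cons(cons(c, a), a), cons(cons(c, cons(a, a)), c)), c)))   [R5 at 2.2.1.2.2]
3. cons(cons(cons(a, a), cons(a, c)), cons(cons(a, c), cons(f(cons(cons(c, a), a), cons(cons(c, cons(a, a)), c)), c)))  →  cons(cons(cons(a, a), cons(a, c)), cons(cons(a, c), cons(c, c)))   [R3 at 2.2.1]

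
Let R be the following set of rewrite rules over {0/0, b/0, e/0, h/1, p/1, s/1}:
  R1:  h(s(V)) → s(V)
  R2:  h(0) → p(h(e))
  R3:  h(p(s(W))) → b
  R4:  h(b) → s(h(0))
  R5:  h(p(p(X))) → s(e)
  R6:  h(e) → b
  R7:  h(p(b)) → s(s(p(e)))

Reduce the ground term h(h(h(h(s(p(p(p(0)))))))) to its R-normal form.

s(p(p(p(0))))

1. h(h(h(h(s(p(p(p(0))))))))  →  h(h(h(s(p(p(p(0)))))))   [R1 at 1.1.1]
2. h(h(h(s(p(p(p(0)))))))  →  h(h(s(p(p(p(0))))))   [R1 at 1.1]
3. h(h(s(p(p(p(0))))))  →  h(s(p(p(p(0)))))   [R1 at 1]
4. h(s(p(p(p(0)))))  →  s(p(p(p(0))))   [R1 at ε]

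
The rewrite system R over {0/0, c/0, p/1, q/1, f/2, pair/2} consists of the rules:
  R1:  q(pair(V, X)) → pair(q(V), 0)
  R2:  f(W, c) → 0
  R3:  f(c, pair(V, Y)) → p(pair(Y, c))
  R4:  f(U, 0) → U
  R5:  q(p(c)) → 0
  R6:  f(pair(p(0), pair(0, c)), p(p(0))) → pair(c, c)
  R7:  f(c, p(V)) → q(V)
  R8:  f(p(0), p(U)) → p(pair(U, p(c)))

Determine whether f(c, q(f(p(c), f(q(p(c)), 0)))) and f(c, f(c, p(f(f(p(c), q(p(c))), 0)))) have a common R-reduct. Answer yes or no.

yes — NF(t₁) = c, NF(t₂) = c

Reduce t₁ = f(c, q(f(p(c), f(q(p(c)), 0)))):
1. f(c, q(f(p(c), f(q(p(c)), 0))))  →  f(c, q(f(p(c), q(p(c)))))   [R4 at 2.1.2]
2. f(c, q(f(p(c), q(p(c)))))  →  f(c, q(f(p(c), 0)))   [R5 at 2.1.2]
3. f(c, q(f(p(c), 0)))  →  f(c, q(p(c)))   [R4 at 2.1]
4. f(c, q(p(c)))  →  f(c, 0)   [R5 at 2]
5. f(c, 0)  →  c   [R4 at ε]

Reduce t₂ = f(c, f(c, p(f(f(p(c), q(p(c))), 0)))):
1. f(c, f(c, p(f(f(p(c), q(p(c))), 0))))  →  f(c, q(f(f(p(c), q(p(c))), 0)))   [R7 at 2]
2. f(c, q(f(f(p(c), q(p(c))), 0)))  →  f(c, q(f(p(c), q(p(c)))))   [R4 at 2.1]
3. f(c, q(f(p(c), q(p(c)))))  →  f(c, q(f(p(c), 0)))   [R5 at 2.1.2]
4. f(c, q(f(p(c), 0)))  →  f(c, q(p(c)))   [R4 at 2.1]
5. f(c, q(p(c)))  →  f(c, 0)   [R5 at 2]
6. f(c, 0)  →  c   [R4 at ε]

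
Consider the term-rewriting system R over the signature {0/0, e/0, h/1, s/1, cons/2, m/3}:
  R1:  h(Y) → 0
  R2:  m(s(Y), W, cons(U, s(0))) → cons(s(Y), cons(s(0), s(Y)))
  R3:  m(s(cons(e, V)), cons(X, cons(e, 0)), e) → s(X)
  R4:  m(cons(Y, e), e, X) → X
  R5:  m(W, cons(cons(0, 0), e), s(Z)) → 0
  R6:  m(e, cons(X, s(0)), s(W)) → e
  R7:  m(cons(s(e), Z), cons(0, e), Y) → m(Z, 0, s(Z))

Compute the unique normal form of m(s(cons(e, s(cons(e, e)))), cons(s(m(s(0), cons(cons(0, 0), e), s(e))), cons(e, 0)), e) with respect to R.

s(s(0))

1. m(s(cons(e, s(cons(e, e)))), cons(s(m(s(0), cons(cons(0, 0), e), s(e))), cons(e, 0)), e)  →  s(s(m(s(0), cons(cons(0, 0), e), s(e))))   [R3 at ε]
2. s(s(m(s(0), cons(cons(0, 0), e), s(e))))  →  s(s(0))   [R5 at 1.1]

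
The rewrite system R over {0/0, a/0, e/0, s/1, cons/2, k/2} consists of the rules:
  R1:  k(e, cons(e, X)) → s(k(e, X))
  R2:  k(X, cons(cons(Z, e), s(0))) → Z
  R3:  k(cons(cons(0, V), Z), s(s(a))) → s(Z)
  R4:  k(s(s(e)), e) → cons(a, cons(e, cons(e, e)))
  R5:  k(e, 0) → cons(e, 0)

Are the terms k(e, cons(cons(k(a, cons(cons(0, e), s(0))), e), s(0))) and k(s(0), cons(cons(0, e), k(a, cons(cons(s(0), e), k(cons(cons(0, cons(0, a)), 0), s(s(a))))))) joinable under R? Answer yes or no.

yes — NF(t₁) = 0, NF(t₂) = 0

Reduce t₁ = k(e, cons(cons(k(a, cons(cons(0, e), s(0))), e), s(0))):
1. k(e, cons(cons(k(a, cons(cons(0, e), s(0))), e), s(0)))  →  k(a, cons(cons(0, e), s(0)))   [R2 at ε]
2. k(a, cons(cons(0, e), s(0)))  →  0   [R2 at ε]

Reduce t₂ = k(s(0), cons(cons(0, e), k(a, cons(cons(s(0), e), k(cons(cons(0, cons(0, a)), 0), s(s(a))))))):
1. k(s(0), cons(cons(0, e), k(a, cons(cons(s(0), e), k(cons(cons(0, cons(0, a)), 0), s(s(a)))))))  →  k(s(0), cons(cons(0, e), k(a, cons(cons(s(0), e), s(0)))))   [R3 at 2.2.2.2]
2. k(s(0), cons(cons(0, e), k(a, cons(cons(s(0), e), s(0)))))  →  k(s(0), cons(cons(0, e), s(0)))   [R2 at 2.2]
3. k(s(0), cons(cons(0, e), s(0)))  →  0   [R2 at ε]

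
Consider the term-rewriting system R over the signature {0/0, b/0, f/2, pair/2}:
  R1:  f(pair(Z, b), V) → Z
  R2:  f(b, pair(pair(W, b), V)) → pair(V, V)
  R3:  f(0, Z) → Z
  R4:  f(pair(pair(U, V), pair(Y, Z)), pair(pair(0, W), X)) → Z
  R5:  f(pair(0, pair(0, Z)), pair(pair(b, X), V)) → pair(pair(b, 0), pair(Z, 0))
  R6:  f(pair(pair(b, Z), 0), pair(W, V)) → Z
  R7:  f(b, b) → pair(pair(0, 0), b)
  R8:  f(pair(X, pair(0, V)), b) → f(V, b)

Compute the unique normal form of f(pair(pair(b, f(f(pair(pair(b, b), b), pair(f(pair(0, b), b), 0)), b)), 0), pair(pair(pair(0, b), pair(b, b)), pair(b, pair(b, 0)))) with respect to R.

b

1. f(pair(pair(b, f(f(pair(pair(b, b), b), pair(f(pair(0, b), b), 0)), b)), 0), pair(pair(pair(0, b), pair(b, b)), pair(b, pair(b, 0))))  →  f(f(pair(pair(b, b), b), pair(f(pair(0, b), b), 0)), b)   [R6 at ε]
2. f(f(pair(pair(b, b), b), pair(f(pair(0, b), b), 0)), b)  →  f(pair(b, b), b)   [R1 at 1]
3. f(pair(b, b), b)  →  b   [R1 at ε]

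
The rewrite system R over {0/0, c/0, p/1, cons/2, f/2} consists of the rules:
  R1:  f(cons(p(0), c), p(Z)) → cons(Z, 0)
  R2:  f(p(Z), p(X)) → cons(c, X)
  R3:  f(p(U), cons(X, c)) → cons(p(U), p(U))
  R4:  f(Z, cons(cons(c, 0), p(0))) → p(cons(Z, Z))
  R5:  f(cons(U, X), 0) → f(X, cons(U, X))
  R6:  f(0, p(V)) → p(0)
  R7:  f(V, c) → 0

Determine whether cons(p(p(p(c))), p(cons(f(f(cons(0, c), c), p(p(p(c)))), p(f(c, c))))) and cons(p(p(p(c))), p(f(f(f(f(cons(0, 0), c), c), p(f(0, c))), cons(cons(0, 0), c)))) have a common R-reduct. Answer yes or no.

Reduce t₁ = cons(p(p(p(c))), p(cons(f(f(cons(0, c), c), p(p(p(c)))), p(f(c, c))))):
1. cons(p(p(p(c))), p(cons(f(f(cons(0, c), c), p(p(p(c)))), p(f(c, c)))))  →  cons(p(p(p(c))), p(cons(f(0, p(p(p(c)))), p(f(c, c)))))   [R7 at 2.1.1.1]
2. cons(p(p(p(c))), p(cons(f(0, p(p(p(c)))), p(f(c, c)))))  →  cons(p(p(p(c))), p(cons(p(0), p(f(c, c)))))   [R6 at 2.1.1]
3. cons(p(p(p(c))), p(cons(p(0), p(f(c, c)))))  →  cons(p(p(p(c))), p(cons(p(0), p(0))))   [R7 at 2.1.2.1]

Reduce t₂ = cons(p(p(p(c))), p(f(f(f(f(cons(0, 0), c), c), p(f(0, c))), cons(cons(0, 0), c)))):
1. cons(p(p(p(c))), p(f(f(f(f(cons(0, 0), c), c), p(f(0, c))), cons(cons(0, 0), c))))  →  cons(p(p(p(c))), p(f(f(0, p(f(0, c))), cons(cons(0, 0), c))))   [R7 at 2.1.1.1]
2. cons(p(p(p(c))), p(f(f(0, p(f(0, c))), cons(cons(0, 0), c))))  →  cons(p(p(p(c))), p(f(p(0), cons(cons(0, 0), c))))   [R6 at 2.1.1]
3. cons(p(p(p(c))), p(f(p(0), cons(cons(0, 0), c))))  →  cons(p(p(p(c))), p(cons(p(0), p(0))))   [R3 at 2.1]

yes — NF(t₁) = cons(p(p(p(c))), p(cons(p(0), p(0)))), NF(t₂) = cons(p(p(p(c))), p(cons(p(0), p(0))))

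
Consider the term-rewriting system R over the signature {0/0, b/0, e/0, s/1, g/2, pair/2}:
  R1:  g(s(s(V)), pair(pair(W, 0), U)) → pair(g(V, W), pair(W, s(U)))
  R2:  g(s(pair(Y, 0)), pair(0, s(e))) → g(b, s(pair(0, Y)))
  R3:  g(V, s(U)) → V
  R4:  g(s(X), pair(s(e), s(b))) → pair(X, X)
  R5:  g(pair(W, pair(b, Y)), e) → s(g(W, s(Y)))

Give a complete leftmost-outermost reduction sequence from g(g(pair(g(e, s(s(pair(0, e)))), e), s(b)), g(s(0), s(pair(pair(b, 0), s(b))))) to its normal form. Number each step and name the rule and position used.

1. g(g(pair(g(e, s(s(pair(0, e)))), e), s(b)), g(s(0), s(pair(pair(b, 0), s(b)))))  →  g(pair(g(e, s(s(pair(0, e)))), e), g(s(0), s(pair(pair(b, 0), s(b)))))   [R3 at 1]
2. g(pair(g(e, s(s(pair(0, e)))), e), g(s(0), s(pair(pair(b, 0), s(b)))))  →  g(pair(e, e), g(s(0), s(pair(pair(b, 0), s(b)))))   [R3 at 1.1]
3. g(pair(e, e), g(s(0), s(pair(pair(b, 0), s(b)))))  →  g(pair(e, e), s(0))   [R3 at 2]
4. g(pair(e, e), s(0))  →  pair(e, e)   [R3 at ε]

pair(e, e)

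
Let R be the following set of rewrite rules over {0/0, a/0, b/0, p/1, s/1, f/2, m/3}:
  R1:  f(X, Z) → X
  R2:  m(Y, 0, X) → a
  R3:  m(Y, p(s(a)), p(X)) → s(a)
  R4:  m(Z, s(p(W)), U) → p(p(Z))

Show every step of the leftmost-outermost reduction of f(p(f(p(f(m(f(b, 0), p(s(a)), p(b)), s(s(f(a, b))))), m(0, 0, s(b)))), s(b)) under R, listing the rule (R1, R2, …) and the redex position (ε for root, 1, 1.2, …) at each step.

1. f(p(f(p(f(m(f(b, 0), p(s(a)), p(b)), s(s(f(a, b))))), m(0, 0, s(b)))), s(b))  →  p(f(p(f(m(f(b, 0), p(s(a)), p(b)), s(s(f(a, b))))), m(0, 0, s(b))))   [R1 at ε]
2. p(f(p(f(m(f(b, 0), p(s(a)), p(b)), s(s(f(a, b))))), m(0, 0, s(b))))  →  p(p(f(m(f(b, 0), p(s(a)), p(b)), s(s(f(a, b))))))   [R1 at 1]
3. p(p(f(m(f(b, 0), p(s(a)), p(b)), s(s(f(a, b))))))  →  p(p(m(f(b, 0), p(s(a)), p(b))))   [R1 at 1.1]
4. p(p(m(f(b, 0), p(s(a)), p(b))))  →  p(p(s(a)))   [R3 at 1.1]

p(p(s(a)))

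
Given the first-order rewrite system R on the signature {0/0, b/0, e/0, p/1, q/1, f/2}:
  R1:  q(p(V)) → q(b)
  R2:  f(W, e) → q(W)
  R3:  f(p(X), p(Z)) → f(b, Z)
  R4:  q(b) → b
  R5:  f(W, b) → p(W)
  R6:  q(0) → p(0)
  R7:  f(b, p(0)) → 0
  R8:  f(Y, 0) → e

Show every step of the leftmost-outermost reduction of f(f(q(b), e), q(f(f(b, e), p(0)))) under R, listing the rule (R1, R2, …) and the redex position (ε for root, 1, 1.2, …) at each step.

1. f(f(q(b), e), q(f(f(b, e), p(0))))  →  f(q(q(b)), q(f(f(b, e), p(0))))   [R2 at 1]
2. f(q(q(b)), q(f(f(b, e), p(0))))  →  f(q(b), q(f(f(b, e), p(0))))   [R4 at 1.1]
3. f(q(b), q(f(f(b, e), p(0))))  →  f(b, q(f(f(b, e), p(0))))   [R4 at 1]
4. f(b, q(f(f(b, e), p(0))))  →  f(b, q(f(q(b), p(0))))   [R2 at 2.1.1]
5. f(b, q(f(q(b), p(0))))  →  f(b, q(f(b, p(0))))   [R4 at 2.1.1]
6. f(b, q(f(b, p(0))))  →  f(b, q(0))   [R7 at 2.1]
7. f(b, q(0))  →  f(b, p(0))   [R6 at 2]
8. f(b, p(0))  →  0   [R7 at ε]

0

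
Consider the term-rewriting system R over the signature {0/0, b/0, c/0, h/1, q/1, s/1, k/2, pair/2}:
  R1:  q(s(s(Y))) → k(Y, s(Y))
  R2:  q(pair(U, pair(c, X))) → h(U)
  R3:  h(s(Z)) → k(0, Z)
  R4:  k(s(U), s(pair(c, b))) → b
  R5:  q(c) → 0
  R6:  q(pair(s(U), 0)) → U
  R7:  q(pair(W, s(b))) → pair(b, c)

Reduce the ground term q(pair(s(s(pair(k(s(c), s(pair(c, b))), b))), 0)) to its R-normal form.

s(pair(b, b))

1. q(pair(s(s(pair(k(s(c), s(pair(c, b))), b))), 0))  →  s(pair(k(s(c), s(pair(c, b))), b))   [R6 at ε]
2. s(pair(k(s(c), s(pair(c, b))), b))  →  s(pair(b, b))   [R4 at 1.1]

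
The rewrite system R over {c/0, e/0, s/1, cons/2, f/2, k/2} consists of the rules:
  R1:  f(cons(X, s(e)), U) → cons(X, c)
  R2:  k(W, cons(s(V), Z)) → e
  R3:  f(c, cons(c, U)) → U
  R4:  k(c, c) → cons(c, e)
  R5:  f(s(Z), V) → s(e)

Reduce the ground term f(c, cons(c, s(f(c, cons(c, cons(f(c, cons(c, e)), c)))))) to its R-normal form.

1. f(c, cons(c, s(f(c, cons(c, cons(f(c, cons(c, e)), c))))))  →  s(f(c, cons(c, cons(f(c, cons(c, e)), c))))   [R3 at ε]
2. s(f(c, cons(c, cons(f(c, cons(c, e)), c))))  →  s(cons(f(c, cons(c, e)), c))   [R3 at 1]
3. s(cons(f(c, cons(c, e)), c))  →  s(cons(e, c))   [R3 at 1.1]

s(cons(e, c))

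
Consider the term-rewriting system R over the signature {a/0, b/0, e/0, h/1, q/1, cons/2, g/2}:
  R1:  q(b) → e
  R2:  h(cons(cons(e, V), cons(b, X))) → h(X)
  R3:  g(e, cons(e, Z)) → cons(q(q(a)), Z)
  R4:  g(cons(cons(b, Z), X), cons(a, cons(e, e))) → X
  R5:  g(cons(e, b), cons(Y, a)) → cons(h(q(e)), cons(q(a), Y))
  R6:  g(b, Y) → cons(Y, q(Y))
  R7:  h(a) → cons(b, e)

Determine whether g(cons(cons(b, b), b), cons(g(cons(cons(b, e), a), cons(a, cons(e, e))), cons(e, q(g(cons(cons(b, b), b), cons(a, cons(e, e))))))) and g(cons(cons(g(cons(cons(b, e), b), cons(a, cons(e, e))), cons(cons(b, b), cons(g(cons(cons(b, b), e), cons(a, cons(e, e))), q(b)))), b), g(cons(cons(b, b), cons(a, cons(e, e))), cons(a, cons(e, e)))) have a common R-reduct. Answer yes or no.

Reduce t₁ = g(cons(cons(b, b), b), cons(g(cons(cons(b, e), a), cons(a, cons(e, e))), cons(e, q(g(cons(cons(b, b), b), cons(a, cons(e, e))))))):
1. g(cons(cons(b, b), b), cons(g(cons(cons(b, e), a), cons(a, cons(e, e))), cons(e, q(g(cons(cons(b, b), b), cons(a, cons(e, e)))))))  →  g(cons(cons(b, b), b), cons(a, cons(e, q(g(cons(cons(b, b), b), cons(a, cons(e, e)))))))   [R4 at 2.1]
2. g(cons(cons(b, b), b), cons(a, cons(e, q(g(cons(cons(b, b), b), cons(a, cons(e, e)))))))  →  g(cons(cons(b, b), b), cons(a, cons(e, q(b))))   [R4 at 2.2.2.1]
3. g(cons(cons(b, b), b), cons(a, cons(e, q(b))))  →  g(cons(cons(b, b), b), cons(a, cons(e, e)))   [R1 at 2.2.2]
4. g(cons(cons(b, b), b), cons(a, cons(e, e)))  →  b   [R4 at ε]

Reduce t₂ = g(cons(cons(g(cons(cons(b, e), b), cons(a, cons(e, e))), cons(cons(b, b), cons(g(cons(cons(b, b), e), cons(a, cons(e, e))), q(b)))), b), g(cons(cons(b, b), cons(a, cons(e, e))), cons(a, cons(e, e)))):
1. g(cons(cons(g(cons(cons(b, e), b), cons(a, cons(e, e))), cons(cons(b, b), cons(g(cons(cons(b, b), e), cons(a, cons(e, e))), q(b)))), b), g(cons(cons(b, b), cons(a, cons(e, e))), cons(a, cons(e, e))))  →  g(cons(cons(b, cons(cons(b, b), cons(g(cons(cons(b, b), e), cons(a, cons(e, e))), q(b)))), b), g(cons(cons(b, b), cons(a, cons(e, e))), cons(a, cons(e, e))))   [R4 at 1.1.1]
2. g(cons(cons(b, cons(cons(b, b), cons(g(cons(cons(b, b), e), cons(a, cons(e, e))), q(b)))), b), g(cons(cons(b, b), cons(a, cons(e, e))), cons(a, cons(e, e))))  →  g(cons(cons(b, cons(cons(b, b), cons(e, q(b)))), b), g(cons(cons(b, b), cons(a, cons(e, e))), cons(a, cons(e, e))))   [R4 at 1.1.2.2.1]
3. g(cons(cons(b, cons(cons(b, b), cons(e, q(b)))), b), g(cons(cons(b, b), cons(a, cons(e, e))), cons(a, cons(e, e))))  →  g(cons(cons(b, cons(cons(b, b), cons(e, e))), b), g(cons(cons(b, b), cons(a, cons(e, e))), cons(a, cons(e, e))))   [R1 at 1.1.2.2.2]
4. g(cons(cons(b, cons(cons(b, b), cons(e, e))), b), g(cons(cons(b, b), cons(a, cons(e, e))), cons(a, cons(e, e))))  →  g(cons(cons(b, cons(cons(b, b), cons(e, e))), b), cons(a, cons(e, e)))   [R4 at 2]
5. g(cons(cons(b, cons(cons(b, b), cons(e, e))), b), cons(a, cons(e, e)))  →  b   [R4 at ε]

yes — NF(t₁) = b, NF(t₂) = b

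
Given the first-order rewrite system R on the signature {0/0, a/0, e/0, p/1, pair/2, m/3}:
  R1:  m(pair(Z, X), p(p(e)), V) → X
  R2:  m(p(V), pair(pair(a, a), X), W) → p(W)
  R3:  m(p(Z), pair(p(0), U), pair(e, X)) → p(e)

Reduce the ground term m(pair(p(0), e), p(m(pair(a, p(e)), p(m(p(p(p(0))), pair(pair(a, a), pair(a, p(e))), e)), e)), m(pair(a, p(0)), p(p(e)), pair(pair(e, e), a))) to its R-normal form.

e

1. m(pair(p(0), e), p(m(pair(a, p(e)), p(m(p(p(p(0))), pair(pair(a, a), pair(a, p(e))), e)), e)), m(pair(a, p(0)), p(p(e)), pair(pair(e, e), a)))  →  m(pair(p(0), e), p(m(pair(a, p(e)), p(p(e)), e)), m(pair(a, p(0)), p(p(e)), pair(pair(e, e), a)))   [R2 at 2.1.2.1]
2. m(pair(p(0), e), p(m(pair(a, p(e)), p(p(e)), e)), m(pair(a, p(0)), p(p(e)), pair(pair(e, e), a)))  →  m(pair(p(0), e), p(p(e)), m(pair(a, p(0)), p(p(e)), pair(pair(e, e), a)))   [R1 at 2.1]
3. m(pair(p(0), e), p(p(e)), m(pair(a, p(0)), p(p(e)), pair(pair(e, e), a)))  →  e   [R1 at ε]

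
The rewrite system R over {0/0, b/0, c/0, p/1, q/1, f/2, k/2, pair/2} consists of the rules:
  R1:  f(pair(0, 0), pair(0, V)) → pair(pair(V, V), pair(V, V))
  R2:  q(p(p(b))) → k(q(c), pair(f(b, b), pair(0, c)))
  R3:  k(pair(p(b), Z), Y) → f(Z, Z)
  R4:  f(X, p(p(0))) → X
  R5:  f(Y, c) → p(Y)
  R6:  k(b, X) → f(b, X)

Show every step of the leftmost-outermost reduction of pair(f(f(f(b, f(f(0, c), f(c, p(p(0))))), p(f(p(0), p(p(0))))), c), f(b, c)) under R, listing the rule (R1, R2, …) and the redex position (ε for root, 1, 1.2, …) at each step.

1. pair(f(f(f(b, f(f(0, c), f(c, p(p(0))))), p(f(p(0), p(p(0))))), c), f(b, c))  →  pair(p(f(f(b, f(f(0, c), f(c, p(p(0))))), p(f(p(0), p(p(0)))))), f(b, c))   [R5 at 1]
2. pair(p(f(f(b, f(f(0, c), f(c, p(p(0))))), p(f(p(0), p(p(0)))))), f(b, c))  →  pair(p(f(f(b, f(p(0), f(c, p(p(0))))), p(f(p(0), p(p(0)))))), f(b, c))   [R5 at 1.1.1.2.1]
3. pair(p(f(f(b, f(p(0), f(c, p(p(0))))), p(f(p(0), p(p(0)))))), f(b, c))  →  pair(p(f(f(b, f(p(0), c)), p(f(p(0), p(p(0)))))), f(b, c))   [R4 at 1.1.1.2.2]
4. pair(p(f(f(b, f(p(0), c)), p(f(p(0), p(p(0)))))), f(b, c))  →  pair(p(f(f(b, p(p(0))), p(f(p(0), p(p(0)))))), f(b, c))   [R5 at 1.1.1.2]
5. pair(p(f(f(b, p(p(0))), p(f(p(0), p(p(0)))))), f(b, c))  →  pair(p(f(b, p(f(p(0), p(p(0)))))), f(b, c))   [R4 at 1.1.1]
6. pair(p(f(b, p(f(p(0), p(p(0)))))), f(b, c))  →  pair(p(f(b, p(p(0)))), f(b, c))   [R4 at 1.1.2.1]
7. pair(p(f(b, p(p(0)))), f(b, c))  →  pair(p(b), f(b, c))   [R4 at 1.1]
8. pair(p(b), f(b, c))  →  pair(p(b), p(b))   [R5 at 2]

pair(p(b), p(b))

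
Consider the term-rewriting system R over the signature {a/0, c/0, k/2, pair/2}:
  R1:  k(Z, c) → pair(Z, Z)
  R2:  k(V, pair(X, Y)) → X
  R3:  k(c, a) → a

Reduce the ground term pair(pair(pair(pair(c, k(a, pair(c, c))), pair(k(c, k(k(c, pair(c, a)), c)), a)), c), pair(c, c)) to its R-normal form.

1. pair(pair(pair(pair(c, k(a, pair(c, c))), pair(k(c, k(k(c, pair(c, a)), c)), a)), c), pair(c, c))  →  pair(pair(pair(pair(c, c), pair(k(c, k(k(c, pair(c, a)), c)), a)), c), pair(c, c))   [R2 at 1.1.1.2]
2. pair(pair(pair(pair(c, c), pair(k(c, k(k(c, pair(c, a)), c)), a)), c), pair(c, c))  →  pair(pair(pair(pair(c, c), pair(k(c, pair(k(c, pair(c, a)), k(c, pair(c, a)))), a)), c), pair(c, c))   [R1 at 1.1.2.1.2]
3. pair(pair(pair(pair(c, c), pair(k(c, pair(k(c, pair(c, a)), k(c, pair(c, a)))), a)), c), pair(c, c))  →  pair(pair(pair(pair(c, c), pair(k(c, pair(c, a)), a)), c), pair(c, c))   [R2 at 1.1.2.1]
4. pair(pair(pair(pair(c, c), pair(k(c, pair(c, a)), a)), c), pair(c, c))  →  pair(pair(pair(pair(c, c), pair(c, a)), c), pair(c, c))   [R2 at 1.1.2.1]

pair(pair(pair(pair(c, c), pair(c, a)), c), pair(c, c))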